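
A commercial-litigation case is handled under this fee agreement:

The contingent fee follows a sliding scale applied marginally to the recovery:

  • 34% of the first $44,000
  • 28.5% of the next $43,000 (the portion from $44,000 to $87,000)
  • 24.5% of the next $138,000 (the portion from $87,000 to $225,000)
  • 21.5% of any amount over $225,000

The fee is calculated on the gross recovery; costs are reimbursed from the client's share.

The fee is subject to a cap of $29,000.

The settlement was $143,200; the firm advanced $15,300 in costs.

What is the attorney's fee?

$29,000.00

Fee base is the gross recovery, $143,200; costs are reimbursed separately.
First $44,000 at 34% = $14,960.00
Next $43,000 at 28.5% = $12,255.00
Remaining $56,200 at 24.5% = $13,769.00
Fee: $14,960.00 + $12,255.00 + $13,769.00 = $40,984.00
$40,984.00 exceeds the $29,000 cap, so the fee is capped at $29,000.00.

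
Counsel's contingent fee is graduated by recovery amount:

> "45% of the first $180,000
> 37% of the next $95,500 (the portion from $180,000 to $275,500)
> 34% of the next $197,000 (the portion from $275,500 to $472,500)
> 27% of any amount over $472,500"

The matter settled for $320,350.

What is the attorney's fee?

$131,584.00

First $180,000 at 45% = $81,000.00
Next $95,500 at 37% = $35,335.00
Remaining $44,850 at 34% = $15,249.00
Fee: $81,000.00 + $35,335.00 + $15,249.00 = $131,584.00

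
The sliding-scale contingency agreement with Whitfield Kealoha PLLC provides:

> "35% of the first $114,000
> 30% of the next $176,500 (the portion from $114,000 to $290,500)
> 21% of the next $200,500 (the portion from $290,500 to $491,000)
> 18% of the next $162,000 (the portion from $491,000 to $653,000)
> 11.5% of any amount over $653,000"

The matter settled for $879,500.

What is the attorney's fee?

First $114,000 at 35% = $39,900.00
Next $176,500 at 30% = $52,950.00
Next $200,500 at 21% = $42,105.00
Next $162,000 at 18% = $29,160.00
Remaining $226,500 at 11.5% = $26,047.50
Fee: $39,900.00 + $52,950.00 + $42,105.00 + $29,160.00 + $26,047.50 = $190,162.50

$190,162.50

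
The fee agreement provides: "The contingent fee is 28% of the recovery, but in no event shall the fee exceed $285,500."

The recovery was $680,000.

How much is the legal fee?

$190,400.00

28% of $680,000 = $190,400.00
That is under the $285,500 cap.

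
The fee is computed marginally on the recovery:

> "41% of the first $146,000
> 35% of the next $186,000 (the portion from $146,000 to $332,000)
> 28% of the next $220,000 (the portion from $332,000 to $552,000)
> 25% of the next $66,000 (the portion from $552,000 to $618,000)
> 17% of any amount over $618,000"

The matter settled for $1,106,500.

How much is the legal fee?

First $146,000 at 41% = $59,860.00
Next $186,000 at 35% = $65,100.00
Next $220,000 at 28% = $61,600.00
Next $66,000 at 25% = $16,500.00
Remaining $488,500 at 17% = $83,045.00
Fee: $59,860.00 + $65,100.00 + $61,600.00 + $16,500.00 + $83,045.00 = $286,105.00

$286,105.00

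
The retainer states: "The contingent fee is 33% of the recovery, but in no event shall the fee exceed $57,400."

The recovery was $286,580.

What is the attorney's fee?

33% of $286,580 = $94,571.40
That exceeds the $57,400 cap, so the fee is capped at $57,400.

$57,400.00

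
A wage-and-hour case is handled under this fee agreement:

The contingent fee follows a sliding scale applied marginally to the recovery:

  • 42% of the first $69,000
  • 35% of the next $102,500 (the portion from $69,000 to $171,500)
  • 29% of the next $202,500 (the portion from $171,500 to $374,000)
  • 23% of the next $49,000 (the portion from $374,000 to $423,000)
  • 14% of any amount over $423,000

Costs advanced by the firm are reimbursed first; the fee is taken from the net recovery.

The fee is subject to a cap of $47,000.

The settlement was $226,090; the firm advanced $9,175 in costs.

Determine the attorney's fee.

Fee base (net of costs): $226,090 − $9,175 = $216,915
First $69,000 at 42% = $28,980.00
Next $102,500 at 35% = $35,875.00
Remaining $45,415 at 29% = $13,170.35
Fee: $28,980.00 + $35,875.00 + $13,170.35 = $78,025.35
$78,025.35 exceeds the $47,000 cap, so the fee is capped at $47,000.00.

$47,000.00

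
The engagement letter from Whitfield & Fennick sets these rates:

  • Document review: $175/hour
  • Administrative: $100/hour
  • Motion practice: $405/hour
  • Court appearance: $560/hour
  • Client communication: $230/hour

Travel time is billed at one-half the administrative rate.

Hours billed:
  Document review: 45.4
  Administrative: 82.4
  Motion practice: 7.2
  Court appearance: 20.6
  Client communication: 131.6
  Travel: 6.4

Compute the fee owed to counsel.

$61,225.00

Document review: 45.4 × $175 = $7,945.00
Administrative: 82.4 × $100 = $8,240.00
Motion practice: 7.2 × $405 = $2,916.00
Court appearance: 20.6 × $560 = $11,536.00
Client communication: 131.6 × $230 = $30,268.00
Subtotal: $7,945.00 + $8,240.00 + $2,916.00 + $11,536.00 + $30,268.00 = $60,905.00
Travel: 6.4 × ($100 ÷ 2) = 6.4 × $50.00 = $320.00
Total: $60,905.00 + $320.00 = $61,225.00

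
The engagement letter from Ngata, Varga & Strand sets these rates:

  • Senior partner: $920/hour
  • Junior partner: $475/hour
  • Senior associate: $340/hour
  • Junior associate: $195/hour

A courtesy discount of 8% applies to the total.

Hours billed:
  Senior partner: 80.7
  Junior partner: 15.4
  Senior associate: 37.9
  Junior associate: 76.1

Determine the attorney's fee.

$100,541.74

Senior partner: 80.7 × $920 = $74,244.00
Junior partner: 15.4 × $475 = $7,315.00
Senior associate: 37.9 × $340 = $12,886.00
Junior associate: 76.1 × $195 = $14,839.50
Subtotal: $109,284.50
Less 8% discount: −$8,742.76
Total: $109,284.50 − $8,742.76 = $100,541.74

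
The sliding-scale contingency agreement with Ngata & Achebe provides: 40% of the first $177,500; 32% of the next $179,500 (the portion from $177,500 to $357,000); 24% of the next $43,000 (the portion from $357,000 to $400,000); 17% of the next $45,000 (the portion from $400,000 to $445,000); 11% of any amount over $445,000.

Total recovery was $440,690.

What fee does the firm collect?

$145,677.30

First $177,500 at 40% = $71,000.00
Next $179,500 at 32% = $57,440.00
Next $43,000 at 24% = $10,320.00
Remaining $40,690 at 17% = $6,917.30
Fee: $71,000.00 + $57,440.00 + $10,320.00 + $6,917.30 = $145,677.30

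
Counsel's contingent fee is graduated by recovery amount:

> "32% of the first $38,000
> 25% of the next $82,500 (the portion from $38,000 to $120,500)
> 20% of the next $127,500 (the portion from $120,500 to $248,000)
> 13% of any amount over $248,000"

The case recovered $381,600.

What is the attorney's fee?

$75,653.00

First $38,000 at 32% = $12,160.00
Next $82,500 at 25% = $20,625.00
Next $127,500 at 20% = $25,500.00
Remaining $133,600 at 13% = $17,368.00
Fee: $12,160.00 + $20,625.00 + $25,500.00 + $17,368.00 = $75,653.00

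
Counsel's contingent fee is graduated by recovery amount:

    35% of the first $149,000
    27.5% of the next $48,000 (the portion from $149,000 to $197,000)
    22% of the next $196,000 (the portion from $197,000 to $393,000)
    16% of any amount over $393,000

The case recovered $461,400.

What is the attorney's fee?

$119,414.00

First $149,000 at 35% = $52,150.00
Next $48,000 at 27.5% = $13,200.00
Next $196,000 at 22% = $43,120.00
Remaining $68,400 at 16% = $10,944.00
Fee: $52,150.00 + $13,200.00 + $43,120.00 + $10,944.00 = $119,414.00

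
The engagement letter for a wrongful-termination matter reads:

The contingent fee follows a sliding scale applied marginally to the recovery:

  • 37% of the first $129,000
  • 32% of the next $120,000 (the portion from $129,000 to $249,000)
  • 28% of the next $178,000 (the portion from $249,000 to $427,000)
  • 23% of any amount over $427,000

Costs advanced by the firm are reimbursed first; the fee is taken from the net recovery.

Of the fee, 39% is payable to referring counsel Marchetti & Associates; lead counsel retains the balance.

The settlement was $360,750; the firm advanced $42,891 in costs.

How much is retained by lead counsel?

Fee base (net of costs): $360,750 − $42,891 = $317,859
First $129,000 at 37% = $47,730.00
Next $120,000 at 32% = $38,400.00
Remaining $68,859 at 28% = $19,280.52
Fee: $47,730.00 + $38,400.00 + $19,280.52 = $105,410.52
Referral share: 39% of $105,410.52 = $41,110.10; lead counsel retains $105,410.52 − $41,110.10 = $64,300.42.

$64,300.42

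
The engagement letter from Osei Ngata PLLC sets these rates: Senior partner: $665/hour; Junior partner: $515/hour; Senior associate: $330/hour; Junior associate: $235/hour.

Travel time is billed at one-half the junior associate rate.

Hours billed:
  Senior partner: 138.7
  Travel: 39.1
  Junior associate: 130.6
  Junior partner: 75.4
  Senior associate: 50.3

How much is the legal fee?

$182,950.75

Senior partner: 138.7 × $665 = $92,235.50
Junior partner: 75.4 × $515 = $38,831.00
Senior associate: 50.3 × $330 = $16,599.00
Junior associate: 130.6 × $235 = $30,691.00
Subtotal: $92,235.50 + $38,831.00 + $16,599.00 + $30,691.00 = $178,356.50
Travel: 39.1 × ($235 ÷ 2) = 39.1 × $117.50 = $4,594.25
Total: $178,356.50 + $4,594.25 = $182,950.75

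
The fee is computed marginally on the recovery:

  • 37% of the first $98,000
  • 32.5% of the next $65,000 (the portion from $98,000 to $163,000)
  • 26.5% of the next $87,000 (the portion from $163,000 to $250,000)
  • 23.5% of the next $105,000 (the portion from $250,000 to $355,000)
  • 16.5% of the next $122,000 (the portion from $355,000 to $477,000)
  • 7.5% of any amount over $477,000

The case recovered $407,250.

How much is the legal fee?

First $98,000 at 37% = $36,260.00
Next $65,000 at 32.5% = $21,125.00
Next $87,000 at 26.5% = $23,055.00
Next $105,000 at 23.5% = $24,675.00
Remaining $52,250 at 16.5% = $8,621.25
Fee: $36,260.00 + $21,125.00 + $23,055.00 + $24,675.00 + $8,621.25 = $113,736.25

$113,736.25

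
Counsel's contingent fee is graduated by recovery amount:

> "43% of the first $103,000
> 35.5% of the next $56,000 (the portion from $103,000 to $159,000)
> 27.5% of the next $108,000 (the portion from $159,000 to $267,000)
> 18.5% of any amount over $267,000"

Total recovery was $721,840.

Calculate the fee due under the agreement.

First $103,000 at 43% = $44,290.00
Next $56,000 at 35.5% = $19,880.00
Next $108,000 at 27.5% = $29,700.00
Remaining $454,840 at 18.5% = $84,145.40
Fee: $44,290.00 + $19,880.00 + $29,700.00 + $84,145.40 = $178,015.40

$178,015.40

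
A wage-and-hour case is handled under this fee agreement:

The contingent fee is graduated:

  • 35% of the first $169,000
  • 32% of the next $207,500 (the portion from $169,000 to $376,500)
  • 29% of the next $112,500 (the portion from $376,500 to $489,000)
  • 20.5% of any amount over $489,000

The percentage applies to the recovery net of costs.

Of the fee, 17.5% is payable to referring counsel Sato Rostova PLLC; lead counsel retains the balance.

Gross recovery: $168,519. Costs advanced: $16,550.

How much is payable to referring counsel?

$9,308.10

Fee base (net of costs): $168,519 − $16,550 = $151,969
First $151,969 at 35% = $53,189.15
Referral share: 17.5% of $53,189.15 = $9,308.10; lead counsel retains $53,189.15 − $9,308.10 = $43,881.05.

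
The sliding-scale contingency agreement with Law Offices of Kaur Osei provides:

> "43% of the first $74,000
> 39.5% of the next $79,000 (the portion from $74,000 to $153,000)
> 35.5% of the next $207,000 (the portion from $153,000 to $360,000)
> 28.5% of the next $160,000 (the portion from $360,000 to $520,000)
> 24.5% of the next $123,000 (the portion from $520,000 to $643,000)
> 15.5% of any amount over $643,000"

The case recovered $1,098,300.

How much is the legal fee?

$282,816.50

First $74,000 at 43% = $31,820.00
Next $79,000 at 39.5% = $31,205.00
Next $207,000 at 35.5% = $73,485.00
Next $160,000 at 28.5% = $45,600.00
Next $123,000 at 24.5% = $30,135.00
Remaining $455,300 at 15.5% = $70,571.50
Fee: $31,820.00 + $31,205.00 + $73,485.00 + $45,600.00 + $30,135.00 + $70,571.50 = $282,816.50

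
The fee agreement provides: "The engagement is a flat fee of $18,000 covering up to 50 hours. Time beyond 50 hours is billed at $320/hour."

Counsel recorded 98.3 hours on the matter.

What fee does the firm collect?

$33,456.00

Flat fee: $18,000.00
Excess hours: 98.3 − 50 = 48.3
Overrun: 48.3 × $320 = $15,456.00
Total: $18,000.00 + $15,456.00 = $33,456.00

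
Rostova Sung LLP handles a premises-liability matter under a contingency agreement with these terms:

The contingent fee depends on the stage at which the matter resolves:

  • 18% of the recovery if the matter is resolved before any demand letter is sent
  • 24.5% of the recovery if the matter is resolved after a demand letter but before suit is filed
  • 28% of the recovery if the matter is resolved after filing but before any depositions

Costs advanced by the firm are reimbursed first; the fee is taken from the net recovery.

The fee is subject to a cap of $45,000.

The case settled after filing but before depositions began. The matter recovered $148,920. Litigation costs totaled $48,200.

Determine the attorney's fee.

$28,201.60

Fee base (net of costs): $148,920 − $48,200 = $100,720
The matter settled after filing but before depositions began, so the 28% rate applies.
$100,720 × 28% = $28,201.60
$28,201.60 is under the $45,000 cap.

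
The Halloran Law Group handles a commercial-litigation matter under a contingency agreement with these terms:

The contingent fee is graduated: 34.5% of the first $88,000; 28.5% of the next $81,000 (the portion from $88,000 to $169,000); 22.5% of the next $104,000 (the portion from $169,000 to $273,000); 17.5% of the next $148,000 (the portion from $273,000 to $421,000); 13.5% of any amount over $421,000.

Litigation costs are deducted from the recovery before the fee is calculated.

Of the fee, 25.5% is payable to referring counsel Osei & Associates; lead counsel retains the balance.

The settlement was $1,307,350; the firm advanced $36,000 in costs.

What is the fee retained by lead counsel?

Fee base (net of costs): $1,307,350 − $36,000 = $1,271,350
First $88,000 at 34.5% = $30,360.00
Next $81,000 at 28.5% = $23,085.00
Next $104,000 at 22.5% = $23,400.00
Next $148,000 at 17.5% = $25,900.00
Remaining $850,350 at 13.5% = $114,797.25
Fee: $30,360.00 + $23,085.00 + $23,400.00 + $25,900.00 + $114,797.25 = $217,542.25
Referral share: 25.5% of $217,542.25 = $55,473.27; lead counsel retains $217,542.25 − $55,473.27 = $162,068.98.

$162,068.98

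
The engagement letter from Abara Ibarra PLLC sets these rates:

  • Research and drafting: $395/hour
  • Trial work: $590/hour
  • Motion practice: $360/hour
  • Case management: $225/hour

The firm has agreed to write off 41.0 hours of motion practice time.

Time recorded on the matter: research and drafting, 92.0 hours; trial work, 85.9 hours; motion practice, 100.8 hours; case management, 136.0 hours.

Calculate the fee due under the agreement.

Research and drafting: 92.0 × $395 = $36,340.00
Trial work: 85.9 × $590 = $50,681.00
Motion practice: 100.8 × $360 = $36,288.00
Case management: 136.0 × $225 = $30,600.00
Subtotal: $153,909.00
Write-off: 41.0 × $360 = $14,760.00
Total: $153,909.00 − $14,760.00 = $139,149.00

$139,149.00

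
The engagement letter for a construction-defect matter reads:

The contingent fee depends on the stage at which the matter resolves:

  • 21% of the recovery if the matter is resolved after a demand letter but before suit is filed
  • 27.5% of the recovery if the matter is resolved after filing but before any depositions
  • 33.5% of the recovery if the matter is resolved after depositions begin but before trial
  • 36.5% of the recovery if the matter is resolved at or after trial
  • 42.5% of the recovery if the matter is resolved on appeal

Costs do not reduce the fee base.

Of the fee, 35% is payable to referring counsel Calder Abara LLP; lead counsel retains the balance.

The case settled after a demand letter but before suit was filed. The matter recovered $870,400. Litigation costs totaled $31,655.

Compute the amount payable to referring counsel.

Fee base is the gross recovery, $870,400; costs are reimbursed separately.
The matter settled after a demand letter but before suit was filed, so the 21% rate applies.
$870,400 × 21% = $182,784.00
Referral share: 35% of $182,784.00 = $63,974.40; lead counsel retains $182,784.00 − $63,974.40 = $118,809.60.

$63,974.40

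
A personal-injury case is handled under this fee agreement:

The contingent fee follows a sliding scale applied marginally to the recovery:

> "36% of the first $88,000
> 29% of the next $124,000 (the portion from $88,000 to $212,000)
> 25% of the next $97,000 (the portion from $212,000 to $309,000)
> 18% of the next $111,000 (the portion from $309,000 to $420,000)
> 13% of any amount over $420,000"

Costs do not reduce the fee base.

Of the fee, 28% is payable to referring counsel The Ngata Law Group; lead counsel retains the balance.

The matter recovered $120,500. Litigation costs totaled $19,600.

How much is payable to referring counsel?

Fee base is the gross recovery, $120,500; costs are reimbursed separately.
First $88,000 at 36% = $31,680.00
Remaining $32,500 at 29% = $9,425.00
Fee: $31,680.00 + $9,425.00 = $41,105.00
Referral share: 28% of $41,105.00 = $11,509.40; lead counsel retains $41,105.00 − $11,509.40 = $29,595.60.

$11,509.40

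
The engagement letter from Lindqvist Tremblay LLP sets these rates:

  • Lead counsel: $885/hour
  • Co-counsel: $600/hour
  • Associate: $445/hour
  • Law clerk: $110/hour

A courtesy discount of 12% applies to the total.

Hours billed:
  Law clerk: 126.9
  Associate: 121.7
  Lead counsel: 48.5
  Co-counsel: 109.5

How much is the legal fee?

Lead counsel: 48.5 × $885 = $42,922.50
Co-counsel: 109.5 × $600 = $65,700.00
Associate: 121.7 × $445 = $54,156.50
Law clerk: 126.9 × $110 = $13,959.00
Subtotal: $176,738.00
Less 12% discount: −$21,208.56
Total: $176,738.00 − $21,208.56 = $155,529.44

$155,529.44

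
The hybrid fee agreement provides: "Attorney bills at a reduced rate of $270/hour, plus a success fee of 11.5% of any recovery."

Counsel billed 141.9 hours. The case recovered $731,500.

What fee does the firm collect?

Hourly: 141.9 × $270 = $38,313.00
Success fee: 11.5% of $731,500 = $84,122.50
Total: $38,313.00 + $84,122.50 = $122,435.50

$122,435.50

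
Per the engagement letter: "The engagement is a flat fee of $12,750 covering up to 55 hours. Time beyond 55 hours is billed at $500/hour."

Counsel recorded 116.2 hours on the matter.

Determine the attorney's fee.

$43,350.00

Flat fee: $12,750.00
Excess hours: 116.2 − 55 = 61.2
Overrun: 61.2 × $500 = $30,600.00
Total: $12,750.00 + $30,600.00 = $43,350.00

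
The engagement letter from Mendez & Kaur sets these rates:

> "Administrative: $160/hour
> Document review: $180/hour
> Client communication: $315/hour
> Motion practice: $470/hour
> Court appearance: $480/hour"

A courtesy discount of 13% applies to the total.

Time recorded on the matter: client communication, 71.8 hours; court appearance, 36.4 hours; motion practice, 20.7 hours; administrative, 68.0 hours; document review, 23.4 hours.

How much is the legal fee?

$56,471.70

Administrative: 68.0 × $160 = $10,880.00
Document review: 23.4 × $180 = $4,212.00
Client communication: 71.8 × $315 = $22,617.00
Motion practice: 20.7 × $470 = $9,729.00
Court appearance: 36.4 × $480 = $17,472.00
Subtotal: $64,910.00
Less 13% discount: −$8,438.30
Total: $64,910.00 − $8,438.30 = $56,471.70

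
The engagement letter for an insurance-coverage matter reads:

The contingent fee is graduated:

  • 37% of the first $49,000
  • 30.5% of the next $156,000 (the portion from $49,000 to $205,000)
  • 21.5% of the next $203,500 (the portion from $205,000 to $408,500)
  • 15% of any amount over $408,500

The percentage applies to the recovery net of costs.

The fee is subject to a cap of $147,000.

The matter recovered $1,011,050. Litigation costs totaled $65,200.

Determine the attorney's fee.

$147,000.00

Fee base (net of costs): $1,011,050 − $65,200 = $945,850
First $49,000 at 37% = $18,130.00
Next $156,000 at 30.5% = $47,580.00
Next $203,500 at 21.5% = $43,752.50
Remaining $537,350 at 15% = $80,602.50
Fee: $18,130.00 + $47,580.00 + $43,752.50 + $80,602.50 = $190,065.00
$190,065.00 exceeds the $147,000 cap, so the fee is capped at $147,000.00.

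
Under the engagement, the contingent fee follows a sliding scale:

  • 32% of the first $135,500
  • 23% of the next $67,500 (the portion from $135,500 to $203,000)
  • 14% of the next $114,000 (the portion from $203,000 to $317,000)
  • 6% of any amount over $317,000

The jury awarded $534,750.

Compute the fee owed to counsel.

First $135,500 at 32% = $43,360.00
Next $67,500 at 23% = $15,525.00
Next $114,000 at 14% = $15,960.00
Remaining $217,750 at 6% = $13,065.00
Fee: $43,360.00 + $15,525.00 + $15,960.00 + $13,065.00 = $87,910.00

$87,910.00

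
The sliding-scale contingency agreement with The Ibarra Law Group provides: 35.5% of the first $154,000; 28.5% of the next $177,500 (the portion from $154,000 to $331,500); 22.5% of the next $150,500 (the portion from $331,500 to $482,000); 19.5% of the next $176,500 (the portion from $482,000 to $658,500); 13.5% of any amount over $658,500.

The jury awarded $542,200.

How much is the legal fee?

$150,859.00

First $154,000 at 35.5% = $54,670.00
Next $177,500 at 28.5% = $50,587.50
Next $150,500 at 22.5% = $33,862.50
Remaining $60,200 at 19.5% = $11,739.00
Fee: $54,670.00 + $50,587.50 + $33,862.50 + $11,739.00 = $150,859.00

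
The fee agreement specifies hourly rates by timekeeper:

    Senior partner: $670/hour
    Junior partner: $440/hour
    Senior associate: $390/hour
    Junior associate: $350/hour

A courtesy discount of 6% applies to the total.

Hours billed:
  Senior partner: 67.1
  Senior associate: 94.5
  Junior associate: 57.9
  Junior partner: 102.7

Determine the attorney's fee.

$138,429.10

Senior partner: 67.1 × $670 = $44,957.00
Junior partner: 102.7 × $440 = $45,188.00
Senior associate: 94.5 × $390 = $36,855.00
Junior associate: 57.9 × $350 = $20,265.00
Subtotal: $147,265.00
Less 6% discount: −$8,835.90
Total: $147,265.00 − $8,835.90 = $138,429.10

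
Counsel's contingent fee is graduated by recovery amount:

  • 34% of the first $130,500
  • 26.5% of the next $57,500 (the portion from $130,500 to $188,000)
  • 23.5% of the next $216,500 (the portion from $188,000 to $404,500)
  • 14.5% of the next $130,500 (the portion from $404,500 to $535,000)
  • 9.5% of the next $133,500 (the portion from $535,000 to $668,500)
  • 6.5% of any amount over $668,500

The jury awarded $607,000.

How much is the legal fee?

First $130,500 at 34% = $44,370.00
Next $57,500 at 26.5% = $15,237.50
Next $216,500 at 23.5% = $50,877.50
Next $130,500 at 14.5% = $18,922.50
Remaining $72,000 at 9.5% = $6,840.00
Fee: $44,370.00 + $15,237.50 + $50,877.50 + $18,922.50 + $6,840.00 = $136,247.50

$136,247.50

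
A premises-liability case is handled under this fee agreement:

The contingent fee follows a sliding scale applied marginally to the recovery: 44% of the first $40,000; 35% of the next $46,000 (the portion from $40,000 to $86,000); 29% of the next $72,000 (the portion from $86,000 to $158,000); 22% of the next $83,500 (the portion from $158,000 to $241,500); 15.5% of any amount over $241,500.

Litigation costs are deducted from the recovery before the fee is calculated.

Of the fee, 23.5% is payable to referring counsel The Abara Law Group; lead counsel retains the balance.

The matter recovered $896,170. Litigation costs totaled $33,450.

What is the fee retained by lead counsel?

$129,467.91

Fee base (net of costs): $896,170 − $33,450 = $862,720
First $40,000 at 44% = $17,600.00
Next $46,000 at 35% = $16,100.00
Next $72,000 at 29% = $20,880.00
Next $83,500 at 22% = $18,370.00
Remaining $621,220 at 15.5% = $96,289.10
Fee: $17,600.00 + $16,100.00 + $20,880.00 + $18,370.00 + $96,289.10 = $169,239.10
Referral share: 23.5% of $169,239.10 = $39,771.19; lead counsel retains $169,239.10 − $39,771.19 = $129,467.91.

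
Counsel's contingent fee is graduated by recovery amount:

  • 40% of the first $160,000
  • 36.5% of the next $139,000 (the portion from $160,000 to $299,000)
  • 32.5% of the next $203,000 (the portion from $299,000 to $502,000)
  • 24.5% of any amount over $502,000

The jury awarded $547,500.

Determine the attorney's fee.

First $160,000 at 40% = $64,000.00
Next $139,000 at 36.5% = $50,735.00
Next $203,000 at 32.5% = $65,975.00
Remaining $45,500 at 24.5% = $11,147.50
Fee: $64,000.00 + $50,735.00 + $65,975.00 + $11,147.50 = $191,857.50

$191,857.50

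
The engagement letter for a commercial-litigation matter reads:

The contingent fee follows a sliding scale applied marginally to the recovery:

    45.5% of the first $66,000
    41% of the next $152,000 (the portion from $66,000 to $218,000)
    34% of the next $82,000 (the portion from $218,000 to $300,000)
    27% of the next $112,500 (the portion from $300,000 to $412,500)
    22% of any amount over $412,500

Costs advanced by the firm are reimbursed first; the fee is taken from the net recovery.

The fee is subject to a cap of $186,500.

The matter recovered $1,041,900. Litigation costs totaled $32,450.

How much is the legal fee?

$186,500.00

Fee base (net of costs): $1,041,900 − $32,450 = $1,009,450
First $66,000 at 45.5% = $30,030.00
Next $152,000 at 41% = $62,320.00
Next $82,000 at 34% = $27,880.00
Next $112,500 at 27% = $30,375.00
Remaining $596,950 at 22% = $131,329.00
Fee: $30,030.00 + $62,320.00 + $27,880.00 + $30,375.00 + $131,329.00 = $281,934.00
$281,934.00 exceeds the $186,500 cap, so the fee is capped at $186,500.00.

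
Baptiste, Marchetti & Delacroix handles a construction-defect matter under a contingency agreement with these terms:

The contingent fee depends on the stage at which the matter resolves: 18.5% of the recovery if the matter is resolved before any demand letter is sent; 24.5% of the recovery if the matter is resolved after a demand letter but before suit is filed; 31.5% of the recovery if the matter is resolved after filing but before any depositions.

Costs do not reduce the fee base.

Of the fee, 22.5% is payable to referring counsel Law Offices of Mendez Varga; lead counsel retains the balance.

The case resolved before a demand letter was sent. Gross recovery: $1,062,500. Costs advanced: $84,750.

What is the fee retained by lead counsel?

Fee base is the gross recovery, $1,062,500; costs are reimbursed separately.
The matter resolved before a demand letter was sent, so the 18.5% rate applies.
$1,062,500 × 18.5% = $196,562.50
Referral share: 22.5% of $196,562.50 = $44,226.56; lead counsel retains $196,562.50 − $44,226.56 = $152,335.94.

$152,335.94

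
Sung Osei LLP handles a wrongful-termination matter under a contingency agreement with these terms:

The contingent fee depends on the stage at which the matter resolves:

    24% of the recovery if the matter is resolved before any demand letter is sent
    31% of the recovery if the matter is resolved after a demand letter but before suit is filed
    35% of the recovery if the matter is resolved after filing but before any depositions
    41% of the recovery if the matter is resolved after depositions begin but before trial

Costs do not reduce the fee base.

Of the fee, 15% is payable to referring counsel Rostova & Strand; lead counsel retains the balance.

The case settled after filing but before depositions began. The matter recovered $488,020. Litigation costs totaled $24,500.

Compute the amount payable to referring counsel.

$25,621.05

Fee base is the gross recovery, $488,020; costs are reimbursed separately.
The matter settled after filing but before depositions began, so the 35% rate applies.
$488,020 × 35% = $170,807.00
Referral share: 15% of $170,807.00 = $25,621.05; lead counsel retains $170,807.00 − $25,621.05 = $145,185.95.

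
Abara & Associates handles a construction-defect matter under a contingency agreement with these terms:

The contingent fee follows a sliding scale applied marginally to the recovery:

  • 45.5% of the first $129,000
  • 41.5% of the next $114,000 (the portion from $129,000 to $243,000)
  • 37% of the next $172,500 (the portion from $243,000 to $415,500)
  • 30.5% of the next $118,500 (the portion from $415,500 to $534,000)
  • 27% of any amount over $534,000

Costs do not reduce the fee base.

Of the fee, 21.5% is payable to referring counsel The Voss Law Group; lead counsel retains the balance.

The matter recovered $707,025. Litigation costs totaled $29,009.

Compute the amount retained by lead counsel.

$198,361.06

Fee base is the gross recovery, $707,025; costs are reimbursed separately.
First $129,000 at 45.5% = $58,695.00
Next $114,000 at 41.5% = $47,310.00
Next $172,500 at 37% = $63,825.00
Next $118,500 at 30.5% = $36,142.50
Remaining $173,025 at 27% = $46,716.75
Fee: $58,695.00 + $47,310.00 + $63,825.00 + $36,142.50 + $46,716.75 = $252,689.25
Referral share: 21.5% of $252,689.25 = $54,328.19; lead counsel retains $252,689.25 − $54,328.19 = $198,361.06.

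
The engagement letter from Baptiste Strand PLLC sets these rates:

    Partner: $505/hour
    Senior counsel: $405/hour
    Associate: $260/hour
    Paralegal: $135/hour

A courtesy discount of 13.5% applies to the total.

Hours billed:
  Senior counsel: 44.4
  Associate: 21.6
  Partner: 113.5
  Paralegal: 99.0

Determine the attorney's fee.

Partner: 113.5 × $505 = $57,317.50
Senior counsel: 44.4 × $405 = $17,982.00
Associate: 21.6 × $260 = $5,616.00
Paralegal: 99.0 × $135 = $13,365.00
Subtotal: $94,280.50
Less 13.5% discount: −$12,727.87
Total: $94,280.50 − $12,727.87 = $81,552.63

$81,552.63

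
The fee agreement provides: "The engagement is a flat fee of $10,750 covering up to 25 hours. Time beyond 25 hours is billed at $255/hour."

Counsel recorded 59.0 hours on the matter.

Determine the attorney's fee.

$19,420.00

Flat fee: $10,750.00
Excess hours: 59.0 − 25 = 34.0
Overrun: 34.0 × $255 = $8,670.00
Total: $10,750.00 + $8,670.00 = $19,420.00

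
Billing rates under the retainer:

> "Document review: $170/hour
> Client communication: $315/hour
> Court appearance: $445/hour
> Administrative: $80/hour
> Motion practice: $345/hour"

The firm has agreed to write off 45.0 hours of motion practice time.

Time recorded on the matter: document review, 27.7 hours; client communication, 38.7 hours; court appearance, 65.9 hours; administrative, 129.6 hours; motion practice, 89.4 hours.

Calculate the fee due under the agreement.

Document review: 27.7 × $170 = $4,709.00
Client communication: 38.7 × $315 = $12,190.50
Court appearance: 65.9 × $445 = $29,325.50
Administrative: 129.6 × $80 = $10,368.00
Motion practice: 89.4 × $345 = $30,843.00
Subtotal: $87,436.00
Write-off: 45.0 × $345 = $15,525.00
Total: $87,436.00 − $15,525.00 = $71,911.00

$71,911.00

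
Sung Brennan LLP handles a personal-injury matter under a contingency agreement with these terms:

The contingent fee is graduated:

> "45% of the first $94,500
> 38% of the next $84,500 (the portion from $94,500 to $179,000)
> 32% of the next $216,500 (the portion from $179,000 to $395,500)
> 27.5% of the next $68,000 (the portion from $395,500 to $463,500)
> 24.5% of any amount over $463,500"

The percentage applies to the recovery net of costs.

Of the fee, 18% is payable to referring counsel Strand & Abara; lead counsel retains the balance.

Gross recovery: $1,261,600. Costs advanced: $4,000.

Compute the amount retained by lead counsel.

$292,878.99

Fee base (net of costs): $1,261,600 − $4,000 = $1,257,600
First $94,500 at 45% = $42,525.00
Next $84,500 at 38% = $32,110.00
Next $216,500 at 32% = $69,280.00
Next $68,000 at 27.5% = $18,700.00
Remaining $794,100 at 24.5% = $194,554.50
Fee: $42,525.00 + $32,110.00 + $69,280.00 + $18,700.00 + $194,554.50 = $357,169.50
Referral share: 18% of $357,169.50 = $64,290.51; lead counsel retains $357,169.50 − $64,290.51 = $292,878.99.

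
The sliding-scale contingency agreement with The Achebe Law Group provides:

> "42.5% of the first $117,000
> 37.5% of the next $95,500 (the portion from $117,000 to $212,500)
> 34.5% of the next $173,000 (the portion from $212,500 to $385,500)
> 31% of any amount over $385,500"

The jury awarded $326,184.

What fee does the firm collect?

First $117,000 at 42.5% = $49,725.00
Next $95,500 at 37.5% = $35,812.50
Remaining $113,684 at 34.5% = $39,220.98
Fee: $49,725.00 + $35,812.50 + $39,220.98 = $124,758.48

$124,758.48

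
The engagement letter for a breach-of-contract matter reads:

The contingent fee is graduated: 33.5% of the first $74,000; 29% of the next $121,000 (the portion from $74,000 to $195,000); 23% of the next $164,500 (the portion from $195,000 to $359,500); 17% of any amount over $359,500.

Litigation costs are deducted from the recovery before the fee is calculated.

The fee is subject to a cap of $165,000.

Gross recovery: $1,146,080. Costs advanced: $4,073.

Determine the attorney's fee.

$165,000.00

Fee base (net of costs): $1,146,080 − $4,073 = $1,142,007
First $74,000 at 33.5% = $24,790.00
Next $121,000 at 29% = $35,090.00
Next $164,500 at 23% = $37,835.00
Remaining $782,507 at 17% = $133,026.19
Fee: $24,790.00 + $35,090.00 + $37,835.00 + $133,026.19 = $230,741.19
$230,741.19 exceeds the $165,000 cap, so the fee is capped at $165,000.00.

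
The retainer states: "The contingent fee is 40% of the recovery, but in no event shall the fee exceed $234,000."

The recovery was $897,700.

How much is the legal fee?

$234,000.00

40% of $897,700 = $359,080.00
That exceeds the $234,000 cap, so the fee is capped at $234,000.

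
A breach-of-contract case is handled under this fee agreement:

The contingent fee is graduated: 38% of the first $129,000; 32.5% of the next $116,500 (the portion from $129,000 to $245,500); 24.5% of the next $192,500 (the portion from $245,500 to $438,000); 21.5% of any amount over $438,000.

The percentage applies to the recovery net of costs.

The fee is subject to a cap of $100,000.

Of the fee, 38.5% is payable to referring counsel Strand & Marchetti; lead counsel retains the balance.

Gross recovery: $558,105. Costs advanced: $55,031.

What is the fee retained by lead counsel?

Fee base (net of costs): $558,105 − $55,031 = $503,074
First $129,000 at 38% = $49,020.00
Next $116,500 at 32.5% = $37,862.50
Next $192,500 at 24.5% = $47,162.50
Remaining $65,074 at 21.5% = $13,990.91
Fee: $49,020.00 + $37,862.50 + $47,162.50 + $13,990.91 = $148,035.91
$148,035.91 exceeds the $100,000 cap, so the fee is capped at $100,000.00.
Referral share: 38.5% of $100,000.00 = $38,500.00; lead counsel retains $100,000.00 − $38,500.00 = $61,500.00.

$61,500.00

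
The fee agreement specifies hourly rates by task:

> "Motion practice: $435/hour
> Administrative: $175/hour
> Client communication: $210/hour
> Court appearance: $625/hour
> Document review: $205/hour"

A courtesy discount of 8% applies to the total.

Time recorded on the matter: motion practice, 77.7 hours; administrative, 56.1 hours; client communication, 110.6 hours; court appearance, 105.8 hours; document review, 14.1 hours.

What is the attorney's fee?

$124,989.82

Motion practice: 77.7 × $435 = $33,799.50
Administrative: 56.1 × $175 = $9,817.50
Client communication: 110.6 × $210 = $23,226.00
Court appearance: 105.8 × $625 = $66,125.00
Document review: 14.1 × $205 = $2,890.50
Subtotal: $135,858.50
Less 8% discount: −$10,868.68
Total: $135,858.50 − $10,868.68 = $124,989.82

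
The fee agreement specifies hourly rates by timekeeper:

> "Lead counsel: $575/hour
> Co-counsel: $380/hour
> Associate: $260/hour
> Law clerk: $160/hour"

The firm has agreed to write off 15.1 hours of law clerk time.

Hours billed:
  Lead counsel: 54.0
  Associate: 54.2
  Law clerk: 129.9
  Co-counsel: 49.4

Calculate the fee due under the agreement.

$82,282.00

Lead counsel: 54.0 × $575 = $31,050.00
Co-counsel: 49.4 × $380 = $18,772.00
Associate: 54.2 × $260 = $14,092.00
Law clerk: 129.9 × $160 = $20,784.00
Subtotal: $84,698.00
Write-off: 15.1 × $160 = $2,416.00
Total: $84,698.00 − $2,416.00 = $82,282.00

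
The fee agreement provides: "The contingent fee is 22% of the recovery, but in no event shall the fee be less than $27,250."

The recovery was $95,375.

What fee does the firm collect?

22% of $95,375 = $20,982.50
That is below the $27,250 minimum, so the minimum applies.

$27,250.00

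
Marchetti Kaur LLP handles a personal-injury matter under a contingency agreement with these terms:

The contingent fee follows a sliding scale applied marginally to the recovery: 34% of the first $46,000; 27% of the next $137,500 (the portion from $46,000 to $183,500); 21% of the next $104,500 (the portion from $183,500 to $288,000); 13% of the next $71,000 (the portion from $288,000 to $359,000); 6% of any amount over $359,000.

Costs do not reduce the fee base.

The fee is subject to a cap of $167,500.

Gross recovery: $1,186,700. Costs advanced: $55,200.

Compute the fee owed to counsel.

$133,602.00

Fee base is the gross recovery, $1,186,700; costs are reimbursed separately.
First $46,000 at 34% = $15,640.00
Next $137,500 at 27% = $37,125.00
Next $104,500 at 21% = $21,945.00
Next $71,000 at 13% = $9,230.00
Remaining $827,700 at 6% = $49,662.00
Fee: $15,640.00 + $37,125.00 + $21,945.00 + $9,230.00 + $49,662.00 = $133,602.00
$133,602.00 is under the $167,500 cap.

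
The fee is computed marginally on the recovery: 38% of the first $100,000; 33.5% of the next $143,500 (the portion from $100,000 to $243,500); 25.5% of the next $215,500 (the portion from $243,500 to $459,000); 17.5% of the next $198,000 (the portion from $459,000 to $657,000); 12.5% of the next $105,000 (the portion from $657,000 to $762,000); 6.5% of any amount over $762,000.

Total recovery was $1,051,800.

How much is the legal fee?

$207,637.00

First $100,000 at 38% = $38,000.00
Next $143,500 at 33.5% = $48,072.50
Next $215,500 at 25.5% = $54,952.50
Next $198,000 at 17.5% = $34,650.00
Next $105,000 at 12.5% = $13,125.00
Remaining $289,800 at 6.5% = $18,837.00
Fee: $38,000.00 + $48,072.50 + $54,952.50 + $34,650.00 + $13,125.00 + $18,837.00 = $207,637.00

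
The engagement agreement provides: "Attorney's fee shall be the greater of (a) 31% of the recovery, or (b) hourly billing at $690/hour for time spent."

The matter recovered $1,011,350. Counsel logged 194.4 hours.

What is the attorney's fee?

(a) 31% of $1,011,350 = $313,518.50
(b) 194.4 × $690 = $134,136.00
The greater is (a): $313,518.50.

$313,518.50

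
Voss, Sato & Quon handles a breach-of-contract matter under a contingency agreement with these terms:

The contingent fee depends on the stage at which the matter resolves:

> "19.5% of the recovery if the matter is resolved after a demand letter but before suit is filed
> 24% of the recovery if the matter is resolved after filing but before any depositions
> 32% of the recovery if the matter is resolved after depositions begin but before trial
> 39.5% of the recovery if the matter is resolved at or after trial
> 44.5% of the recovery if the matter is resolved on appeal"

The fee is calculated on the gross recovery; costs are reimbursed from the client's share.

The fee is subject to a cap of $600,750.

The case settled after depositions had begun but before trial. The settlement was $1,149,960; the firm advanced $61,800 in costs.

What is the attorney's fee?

Fee base is the gross recovery, $1,149,960; costs are reimbursed separately.
The matter settled after depositions had begun but before trial, so the 32% rate applies.
$1,149,960 × 32% = $367,987.20
$367,987.20 is under the $600,750 cap.

$367,987.20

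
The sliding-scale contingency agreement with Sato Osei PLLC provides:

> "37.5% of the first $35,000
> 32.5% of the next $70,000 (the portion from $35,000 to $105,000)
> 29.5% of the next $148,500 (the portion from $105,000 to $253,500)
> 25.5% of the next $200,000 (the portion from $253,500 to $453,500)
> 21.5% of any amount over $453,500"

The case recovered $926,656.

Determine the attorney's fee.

First $35,000 at 37.5% = $13,125.00
Next $70,000 at 32.5% = $22,750.00
Next $148,500 at 29.5% = $43,807.50
Next $200,000 at 25.5% = $51,000.00
Remaining $473,156 at 21.5% = $101,728.54
Fee: $13,125.00 + $22,750.00 + $43,807.50 + $51,000.00 + $101,728.54 = $232,411.04

$232,411.04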